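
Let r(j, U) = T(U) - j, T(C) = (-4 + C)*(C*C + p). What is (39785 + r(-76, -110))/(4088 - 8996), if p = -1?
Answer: 446475/1636 ≈ 272.91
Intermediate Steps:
T(C) = (-1 + C²)*(-4 + C) (T(C) = (-4 + C)*(C*C - 1) = (-4 + C)*(C² - 1) = (-4 + C)*(-1 + C²) = (-1 + C²)*(-4 + C))
r(j, U) = 4 + U³ - U - j - 4*U² (r(j, U) = (4 + U³ - U - 4*U²) - j = 4 + U³ - U - j - 4*U²)
(39785 + r(-76, -110))/(4088 - 8996) = (39785 + (4 + (-110)³ - 1*(-110) - 1*(-76) - 4*(-110)²))/(4088 - 8996) = (39785 + (4 - 1331000 + 110 + 76 - 4*12100))/(-4908) = (39785 + (4 - 1331000 + 110 + 76 - 48400))*(-1/4908) = (39785 - 1379210)*(-1/4908) = -1339425*(-1/4908) = 446475/1636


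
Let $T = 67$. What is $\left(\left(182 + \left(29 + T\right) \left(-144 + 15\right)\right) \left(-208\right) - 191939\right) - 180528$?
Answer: $2165549$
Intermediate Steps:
$\left(\left(182 + \left(29 + T\right) \left(-144 + 15\right)\right) \left(-208\right) - 191939\right) - 180528 = \left(\left(182 + \left(29 + 67\right) \left(-144 + 15\right)\right) \left(-208\right) - 191939\right) - 180528 = \left(\left(182 + 96 \left(-129\right)\right) \left(-208\right) - 191939\right) - 180528 = \left(\left(182 - 12384\right) \left(-208\right) - 191939\right) - 180528 = \left(\left(-12202\right) \left(-208\right) - 191939\right) - 180528 = \left(2538016 - 191939\right) - 180528 = 2346077 - 180528 = 2165549$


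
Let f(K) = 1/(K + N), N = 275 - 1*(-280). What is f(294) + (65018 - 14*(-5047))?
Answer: 115188925/849 ≈ 1.3568e+5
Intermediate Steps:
N = 555 (N = 275 + 280 = 555)
f(K) = 1/(555 + K) (f(K) = 1/(K + 555) = 1/(555 + K))
f(294) + (65018 - 14*(-5047)) = 1/(555 + 294) + (65018 - 14*(-5047)) = 1/849 + (65018 + 70658) = 1/849 + 135676 = 115188925/849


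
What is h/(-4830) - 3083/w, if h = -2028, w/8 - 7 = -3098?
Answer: 10839879/19906040 ≈ 0.54455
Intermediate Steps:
w = -24728 (w = 56 + 8*(-3098) = 56 - 24784 = -24728)
h/(-4830) - 3083/w = -2028/(-4830) - 3083/(-24728) = -2028*(-1/4830) - 3083*(-1/24728) = 338/805 + 3083/24728 = 10839879/19906040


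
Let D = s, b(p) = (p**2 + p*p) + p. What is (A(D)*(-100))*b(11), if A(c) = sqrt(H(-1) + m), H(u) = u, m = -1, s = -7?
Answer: -25300*I*sqrt(2) ≈ -35780.0*I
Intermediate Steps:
b(p) = p + 2*p**2 (b(p) = (p**2 + p**2) + p = 2*p**2 + p = p + 2*p**2)
D = -7
A(c) = I*sqrt(2) (A(c) = sqrt(-1 - 1) = sqrt(-2) = I*sqrt(2))
(A(D)*(-100))*b(11) = ((I*sqrt(2))*(-100))*(11*(1 + 2*11)) = (-100*I*sqrt(2))*(11*(1 + 22)) = (-100*I*sqrt(2))*(11*23) = -100*I*sqrt(2)*253 = -25300*I*sqrt(2)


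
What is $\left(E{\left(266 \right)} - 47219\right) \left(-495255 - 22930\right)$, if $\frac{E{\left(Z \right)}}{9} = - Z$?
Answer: $25708712405$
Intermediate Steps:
$E{\left(Z \right)} = - 9 Z$ ($E{\left(Z \right)} = 9 \left(- Z\right) = - 9 Z$)
$\left(E{\left(266 \right)} - 47219\right) \left(-495255 - 22930\right) = \left(\left(-9\right) 266 - 47219\right) \left(-495255 - 22930\right) = \left(-2394 - 47219\right) \left(-518185\right) = \left(-49613\right) \left(-518185\right) = 25708712405$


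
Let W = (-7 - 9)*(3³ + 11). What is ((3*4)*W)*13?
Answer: -94848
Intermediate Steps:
W = -608 (W = -16*(27 + 11) = -16*38 = -608)
((3*4)*W)*13 = ((3*4)*(-608))*13 = (12*(-608))*13 = -7296*13 = -94848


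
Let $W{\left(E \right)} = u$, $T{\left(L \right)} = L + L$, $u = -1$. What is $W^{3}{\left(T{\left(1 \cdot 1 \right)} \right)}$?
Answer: $-1$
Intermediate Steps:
$T{\left(L \right)} = 2 L$
$W{\left(E \right)} = -1$
$W^{3}{\left(T{\left(1 \cdot 1 \right)} \right)} = \left(-1\right)^{3} = -1$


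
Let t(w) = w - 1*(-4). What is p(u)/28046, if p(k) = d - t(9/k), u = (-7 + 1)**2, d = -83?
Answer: -349/112184 ≈ -0.0031110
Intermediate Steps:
t(w) = 4 + w (t(w) = w + 4 = 4 + w)
u = 36 (u = (-6)**2 = 36)
p(k) = -87 - 9/k (p(k) = -83 - (4 + 9/k) = -83 + (-4 - 9/k) = -87 - 9/k)
p(u)/28046 = (-87 - 9/36)/28046 = (-87 - 9*1/36)*(1/28046) = (-87 - 1/4)*(1/28046) = -349/4*1/28046 = -349/112184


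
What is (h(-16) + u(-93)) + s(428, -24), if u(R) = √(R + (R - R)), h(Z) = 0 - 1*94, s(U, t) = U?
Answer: 334 + I*√93 ≈ 334.0 + 9.6436*I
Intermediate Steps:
h(Z) = -94 (h(Z) = 0 - 94 = -94)
u(R) = √R (u(R) = √(R + 0) = √R)
(h(-16) + u(-93)) + s(428, -24) = (-94 + √(-93)) + 428 = (-94 + I*√93) + 428 = 334 + I*√93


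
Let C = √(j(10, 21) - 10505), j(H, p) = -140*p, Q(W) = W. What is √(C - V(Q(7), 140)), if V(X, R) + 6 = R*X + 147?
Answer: √(-1121 + I*√13445) ≈ 1.7293 + 33.526*I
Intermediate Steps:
V(X, R) = 141 + R*X (V(X, R) = -6 + (R*X + 147) = -6 + (147 + R*X) = 141 + R*X)
C = I*√13445 (C = √(-140*21 - 10505) = √(-2940 - 10505) = √(-13445) = I*√13445 ≈ 115.95*I)
√(C - V(Q(7), 140)) = √(I*√13445 - (141 + 140*7)) = √(I*√13445 - (141 + 980)) = √(I*√13445 - 1*1121) = √(I*√13445 - 1121) = √(-1121 + I*√13445)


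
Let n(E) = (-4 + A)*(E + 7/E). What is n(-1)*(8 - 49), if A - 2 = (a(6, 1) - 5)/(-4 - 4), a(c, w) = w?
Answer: -492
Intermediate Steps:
A = 5/2 (A = 2 + (1 - 5)/(-4 - 4) = 2 - 4/(-8) = 2 - 4*(-⅛) = 2 + ½ = 5/2 ≈ 2.5000)
n(E) = -21/(2*E) - 3*E/2 (n(E) = (-4 + 5/2)*(E + 7/E) = -3*(E + 7/E)/2 = -21/(2*E) - 3*E/2)
n(-1)*(8 - 49) = ((3/2)*(-7 - 1*(-1)²)/(-1))*(8 - 49) = ((3/2)*(-1)*(-7 - 1*1))*(-41) = ((3/2)*(-1)*(-7 - 1))*(-41) = ((3/2)*(-1)*(-8))*(-41) = 12*(-41) = -492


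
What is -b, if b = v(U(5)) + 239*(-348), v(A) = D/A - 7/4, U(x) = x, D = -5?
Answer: 332699/4 ≈ 83175.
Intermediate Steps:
v(A) = -7/4 - 5/A (v(A) = -5/A - 7/4 = -7/4 - 5/A)
b = -332699/4 (b = (-7/4 - 5/5) + 239*(-348) = (-7/4 - 5*⅕) - 83172 = (-7/4 - 1) - 83172 = -11/4 - 83172 = -332699/4 ≈ -83175.)
-b = -1*(-332699/4) = 332699/4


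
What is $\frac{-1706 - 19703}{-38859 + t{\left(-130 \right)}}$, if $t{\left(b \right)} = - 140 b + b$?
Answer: $\frac{21409}{20789} \approx 1.0298$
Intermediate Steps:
$t{\left(b \right)} = - 139 b$
$\frac{-1706 - 19703}{-38859 + t{\left(-130 \right)}} = \frac{-1706 - 19703}{-38859 - -18070} = - \frac{21409}{-38859 + 18070} = - \frac{21409}{-20789} = \left(-21409\right) \left(- \frac{1}{20789}\right) = \frac{21409}{20789}$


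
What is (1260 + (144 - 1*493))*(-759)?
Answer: -691449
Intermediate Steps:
(1260 + (144 - 1*493))*(-759) = (1260 + (144 - 493))*(-759) = (1260 - 349)*(-759) = 911*(-759) = -691449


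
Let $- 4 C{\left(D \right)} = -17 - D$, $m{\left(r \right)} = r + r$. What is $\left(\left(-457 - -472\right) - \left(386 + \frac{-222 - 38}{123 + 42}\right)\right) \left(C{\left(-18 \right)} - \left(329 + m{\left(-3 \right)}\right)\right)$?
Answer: $\frac{5254321}{44} \approx 1.1942 \cdot 10^{5}$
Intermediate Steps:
$m{\left(r \right)} = 2 r$
$C{\left(D \right)} = \frac{17}{4} + \frac{D}{4}$ ($C{\left(D \right)} = - \frac{-17 - D}{4} = \frac{17}{4} + \frac{D}{4}$)
$\left(\left(-457 - -472\right) - \left(386 + \frac{-222 - 38}{123 + 42}\right)\right) \left(C{\left(-18 \right)} - \left(329 + m{\left(-3 \right)}\right)\right) = \left(\left(-457 - -472\right) - \left(386 + \frac{-222 - 38}{123 + 42}\right)\right) \left(\left(\frac{17}{4} + \frac{1}{4} \left(-18\right)\right) - \left(329 + 2 \left(-3\right)\right)\right) = \left(\left(-457 + 472\right) - \left(386 - \frac{260}{165}\right)\right) \left(\left(\frac{17}{4} - \frac{9}{2}\right) - \left(329 - 6\right)\right) = \left(15 - \left(386 - \frac{52}{33}\right)\right) \left(- \frac{1}{4} - 323\right) = \left(15 - \frac{12686}{33}\right) \left(- \frac{1}{4} - 323\right) = \left(15 + \left(-386 + \frac{52}{33}\right)\right) \left(- \frac{1293}{4}\right) = \left(15 - \frac{12686}{33}\right) \left(- \frac{1293}{4}\right) = \left(- \frac{12191}{33}\right) \left(- \frac{1293}{4}\right) = \frac{5254321}{44}$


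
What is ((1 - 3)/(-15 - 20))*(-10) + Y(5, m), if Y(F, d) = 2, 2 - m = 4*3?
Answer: 10/7 ≈ 1.4286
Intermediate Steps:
m = -10 (m = 2 - 4*3 = 2 - 1*12 = 2 - 12 = -10)
((1 - 3)/(-15 - 20))*(-10) + Y(5, m) = ((1 - 3)/(-15 - 20))*(-10) + 2 = -2/(-35)*(-10) + 2 = -2*(-1/35)*(-10) + 2 = (2/35)*(-10) + 2 = -4/7 + 2 = 10/7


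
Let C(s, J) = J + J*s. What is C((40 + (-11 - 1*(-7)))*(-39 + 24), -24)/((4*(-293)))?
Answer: -3234/293 ≈ -11.038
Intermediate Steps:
C((40 + (-11 - 1*(-7)))*(-39 + 24), -24)/((4*(-293))) = (-24*(1 + (40 + (-11 - 1*(-7)))*(-39 + 24)))/((4*(-293))) = -24*(1 + (40 + (-11 + 7))*(-15))/(-1172) = -24*(1 + (40 - 4)*(-15))*(-1/1172) = -24*(1 + 36*(-15))*(-1/1172) = -24*(1 - 540)*(-1/1172) = -24*(-539)*(-1/1172) = 12936*(-1/1172) = -3234/293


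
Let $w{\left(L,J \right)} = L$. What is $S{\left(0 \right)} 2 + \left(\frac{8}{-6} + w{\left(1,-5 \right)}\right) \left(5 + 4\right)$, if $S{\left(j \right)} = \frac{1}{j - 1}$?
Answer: $-5$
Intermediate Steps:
$S{\left(j \right)} = \frac{1}{-1 + j}$
$S{\left(0 \right)} 2 + \left(\frac{8}{-6} + w{\left(1,-5 \right)}\right) \left(5 + 4\right) = \frac{1}{-1 + 0} \cdot 2 + \left(\frac{8}{-6} + 1\right) \left(5 + 4\right) = \frac{1}{-1} \cdot 2 + \left(8 \left(- \frac{1}{6}\right) + 1\right) 9 = \left(-1\right) 2 + \left(- \frac{4}{3} + 1\right) 9 = -2 - 3 = -5$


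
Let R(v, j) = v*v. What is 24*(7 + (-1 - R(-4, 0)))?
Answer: -240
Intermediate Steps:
R(v, j) = v²
24*(7 + (-1 - R(-4, 0))) = 24*(7 + (-1 - 1*(-4)²)) = 24*(7 + (-1 - 1*16)) = 24*(7 + (-1 - 16)) = 24*(7 - 17) = 24*(-10) = -240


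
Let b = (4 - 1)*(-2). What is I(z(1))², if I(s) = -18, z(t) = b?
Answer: 324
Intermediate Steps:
b = -6 (b = 3*(-2) = -6)
z(t) = -6
I(z(1))² = (-18)² = 324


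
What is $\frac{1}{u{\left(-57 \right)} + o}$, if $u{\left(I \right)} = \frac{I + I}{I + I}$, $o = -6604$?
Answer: $- \frac{1}{6603} \approx -0.00015145$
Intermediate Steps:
$u{\left(I \right)} = 1$ ($u{\left(I \right)} = \frac{2 I}{2 I} = 2 I \frac{1}{2 I} = 1$)
$\frac{1}{u{\left(-57 \right)} + o} = \frac{1}{1 - 6604} = \frac{1}{-6603} = - \frac{1}{6603}$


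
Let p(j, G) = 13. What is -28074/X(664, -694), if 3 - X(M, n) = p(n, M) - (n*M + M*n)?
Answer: 4679/153607 ≈ 0.030461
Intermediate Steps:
X(M, n) = -10 + 2*M*n (X(M, n) = 3 - (13 - (n*M + M*n)) = 3 - (13 - (M*n + M*n)) = 3 - (13 - 2*M*n) = 3 + (-13 + 2*M*n) = -10 + 2*M*n)
-28074/X(664, -694) = -28074/(-10 + 2*664*(-694)) = -28074/(-10 - 921632) = -28074/(-921642) = -28074*(-1/921642) = 4679/153607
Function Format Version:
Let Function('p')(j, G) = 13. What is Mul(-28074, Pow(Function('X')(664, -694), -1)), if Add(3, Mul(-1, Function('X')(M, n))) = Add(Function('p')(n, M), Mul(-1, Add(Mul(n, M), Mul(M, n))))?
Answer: Rational(4679, 153607) ≈ 0.030461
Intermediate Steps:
Function('X')(M, n) = Add(-10, Mul(2, M, n)) (Function('X')(M, n) = Add(3, Mul(-1, Add(13, Mul(-1, Add(Mul(n, M), Mul(M, n)))))) = Add(3, Mul(-1, Add(13, Mul(-1, Add(Mul(M, n), Mul(M, n)))))) = Add(3, Mul(-1, Add(13, Mul(-1, Mul(2, M, n))))) = Add(3, Mul(-1, Add(13, Mul(-2, M, n)))) = Add(3, Add(-13, Mul(2, M, n))) = Add(-10, Mul(2, M, n)))
Mul(-28074, Pow(Function('X')(664, -694), -1)) = Mul(-28074, Pow(Add(-10, Mul(2, 664, -694)), -1)) = Mul(-28074, Pow(Add(-10, -921632), -1)) = Mul(-28074, Pow(-921642, -1)) = Mul(-28074, Rational(-1, 921642)) = Rational(4679, 153607)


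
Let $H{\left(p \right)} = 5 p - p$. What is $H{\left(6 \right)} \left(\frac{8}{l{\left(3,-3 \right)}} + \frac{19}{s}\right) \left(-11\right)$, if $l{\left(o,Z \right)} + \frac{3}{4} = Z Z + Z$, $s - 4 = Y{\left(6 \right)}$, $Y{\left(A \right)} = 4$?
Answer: $- \frac{7205}{7} \approx -1029.3$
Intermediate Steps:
$s = 8$ ($s = 4 + 4 = 8$)
$H{\left(p \right)} = 4 p$
$l{\left(o,Z \right)} = - \frac{3}{4} + Z + Z^{2}$ ($l{\left(o,Z \right)} = - \frac{3}{4} + \left(Z Z + Z\right) = - \frac{3}{4} + \left(Z^{2} + Z\right) = - \frac{3}{4} + \left(Z + Z^{2}\right) = - \frac{3}{4} + Z + Z^{2}$)
$H{\left(6 \right)} \left(\frac{8}{l{\left(3,-3 \right)}} + \frac{19}{s}\right) \left(-11\right) = 4 \cdot 6 \left(\frac{8}{- \frac{3}{4} - 3 + \left(-3\right)^{2}} + \frac{19}{8}\right) \left(-11\right) = 24 \left(\frac{8}{- \frac{3}{4} - 3 + 9} + 19 \cdot \frac{1}{8}\right) \left(-11\right) = 24 \left(\frac{8}{\frac{21}{4}} + \frac{19}{8}\right) \left(-11\right) = 24 \left(8 \cdot \frac{4}{21} + \frac{19}{8}\right) \left(-11\right) = 24 \left(\frac{32}{21} + \frac{19}{8}\right) \left(-11\right) = 24 \cdot \frac{655}{168} \left(-11\right) = \frac{655}{7} \left(-11\right) = - \frac{7205}{7}$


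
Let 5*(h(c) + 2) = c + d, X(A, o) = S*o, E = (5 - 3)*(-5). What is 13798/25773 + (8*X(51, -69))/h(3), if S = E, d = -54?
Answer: -710493122/1572153 ≈ -451.92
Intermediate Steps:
E = -10 (E = 2*(-5) = -10)
S = -10
X(A, o) = -10*o
h(c) = -64/5 + c/5 (h(c) = -2 + (c - 54)/5 = -2 + (-54 + c)/5 = -2 + (-54/5 + c/5) = -64/5 + c/5)
13798/25773 + (8*X(51, -69))/h(3) = 13798/25773 + (8*(-10*(-69)))/(-64/5 + (⅕)*3) = 13798*(1/25773) + (8*690)/(-64/5 + ⅗) = 13798/25773 + 5520/(-61/5) = 13798/25773 + 5520*(-5/61) = 13798/25773 - 27600/61 = -710493122/1572153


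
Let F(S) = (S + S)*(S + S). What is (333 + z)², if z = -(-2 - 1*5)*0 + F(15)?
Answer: 1520289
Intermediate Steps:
F(S) = 4*S² (F(S) = (2*S)*(2*S) = 4*S²)
z = 900 (z = -(-2 - 1*5)*0 + 4*15² = -(-2 - 5)*0 + 4*225 = -1*(-7)*0 + 900 = 7*0 + 900 = 0 + 900 = 900)
(333 + z)² = (333 + 900)² = 1233² = 1520289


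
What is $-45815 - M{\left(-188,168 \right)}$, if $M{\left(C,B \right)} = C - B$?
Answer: $-45459$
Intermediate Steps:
$-45815 - M{\left(-188,168 \right)} = -45815 - \left(-188 - 168\right) = -45815 - -356 = -45815 + 356 = -45459$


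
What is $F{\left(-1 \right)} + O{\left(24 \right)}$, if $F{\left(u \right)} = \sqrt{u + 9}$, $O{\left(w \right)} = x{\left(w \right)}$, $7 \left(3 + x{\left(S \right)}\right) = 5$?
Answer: $- \frac{16}{7} + 2 \sqrt{2} \approx 0.54271$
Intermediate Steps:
$x{\left(S \right)} = - \frac{16}{7}$ ($x{\left(S \right)} = -3 + \frac{1}{7} \cdot 5 = -3 + \frac{5}{7} = - \frac{16}{7}$)
$O{\left(w \right)} = - \frac{16}{7}$
$F{\left(u \right)} = \sqrt{9 + u}$
$F{\left(-1 \right)} + O{\left(24 \right)} = \sqrt{9 - 1} - \frac{16}{7} = \sqrt{8} - \frac{16}{7} = 2 \sqrt{2} - \frac{16}{7} = - \frac{16}{7} + 2 \sqrt{2}$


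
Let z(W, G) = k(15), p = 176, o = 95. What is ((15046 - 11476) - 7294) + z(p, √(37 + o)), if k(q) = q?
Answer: -3709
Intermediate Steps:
z(W, G) = 15
((15046 - 11476) - 7294) + z(p, √(37 + o)) = ((15046 - 11476) - 7294) + 15 = (3570 - 7294) + 15 = -3724 + 15 = -3709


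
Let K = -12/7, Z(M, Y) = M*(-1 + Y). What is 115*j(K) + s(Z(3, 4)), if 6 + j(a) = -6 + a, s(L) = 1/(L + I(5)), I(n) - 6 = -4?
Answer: -121433/77 ≈ -1577.1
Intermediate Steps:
I(n) = 2 (I(n) = 6 - 4 = 2)
K = -12/7 (K = -12*1/7 = -12/7 ≈ -1.7143)
s(L) = 1/(2 + L) (s(L) = 1/(L + 2) = 1/(2 + L))
j(a) = -12 + a (j(a) = -6 + (-6 + a) = -12 + a)
115*j(K) + s(Z(3, 4)) = 115*(-12 - 12/7) + 1/(2 + 3*(-1 + 4)) = 115*(-96/7) + 1/(2 + 3*3) = -11040/7 + 1/(2 + 9) = -11040/7 + 1/11 = -121433/77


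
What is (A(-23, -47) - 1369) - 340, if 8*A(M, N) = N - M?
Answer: -1712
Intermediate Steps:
A(M, N) = -M/8 + N/8 (A(M, N) = (N - M)/8 = -M/8 + N/8)
(A(-23, -47) - 1369) - 340 = ((-1/8*(-23) + (1/8)*(-47)) - 1369) - 340 = ((23/8 - 47/8) - 1369) - 340 = (-3 - 1369) - 340 = -1372 - 340 = -1712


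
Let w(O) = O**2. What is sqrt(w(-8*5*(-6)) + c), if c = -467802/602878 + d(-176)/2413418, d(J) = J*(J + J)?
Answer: sqrt(7621155287877673993013624005)/363749154251 ≈ 240.00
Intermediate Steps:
d(J) = 2*J**2 (d(J) = J*(2*J) = 2*J**2)
c = -272913067345/363749154251 (c = -467802/602878 + (2*(-176)**2)/2413418 = -467802*1/602878 + (2*30976)*(1/2413418) = -233901/301439 + 61952*(1/2413418) = -233901/301439 + 30976/1206709 = -272913067345/363749154251 ≈ -0.75028)
sqrt(w(-8*5*(-6)) + c) = sqrt((-8*5*(-6))**2 - 272913067345/363749154251) = sqrt((-40*(-6))**2 - 272913067345/363749154251) = sqrt(240**2 - 272913067345/363749154251) = sqrt(57600 - 272913067345/363749154251) = sqrt(20951678371790255/363749154251) = sqrt(7621155287877673993013624005)/363749154251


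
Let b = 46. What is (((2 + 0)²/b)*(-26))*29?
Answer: -1508/23 ≈ -65.565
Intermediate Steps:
(((2 + 0)²/b)*(-26))*29 = (((2 + 0)²/46)*(-26))*29 = ((2²*(1/46))*(-26))*29 = ((4*(1/46))*(-26))*29 = ((2/23)*(-26))*29 = -52/23*29 = -1508/23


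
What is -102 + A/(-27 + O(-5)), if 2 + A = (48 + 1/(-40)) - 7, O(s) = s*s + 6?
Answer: -14761/160 ≈ -92.256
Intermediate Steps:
O(s) = 6 + s² (O(s) = s² + 6 = 6 + s²)
A = 1559/40 (A = -2 + ((48 + 1/(-40)) - 7) = -2 + ((48 - 1/40) - 7) = -2 + (1919/40 - 7) = -2 + 1639/40 = 1559/40 ≈ 38.975)
-102 + A/(-27 + O(-5)) = -102 + 1559/(40*(-27 + (6 + (-5)²))) = -102 + 1559/(40*(-27 + (6 + 25))) = -102 + 1559/(40*(-27 + 31)) = -102 + (1559/40)/4 = -102 + (1559/40)*(¼) = -102 + 1559/160 = -14761/160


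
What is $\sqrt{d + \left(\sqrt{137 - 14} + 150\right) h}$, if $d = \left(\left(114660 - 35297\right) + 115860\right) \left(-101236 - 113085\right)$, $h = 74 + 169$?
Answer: $\sqrt{-41840352133 + 243 \sqrt{123}} \approx 2.0455 \cdot 10^{5} i$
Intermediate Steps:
$h = 243$
$d = -41840388583$ ($d = \left(79363 + 115860\right) \left(-214321\right) = 195223 \left(-214321\right) = -41840388583$)
$\sqrt{d + \left(\sqrt{137 - 14} + 150\right) h} = \sqrt{-41840388583 + \left(\sqrt{137 - 14} + 150\right) 243} = \sqrt{-41840388583 + \left(\sqrt{123} + 150\right) 243} = \sqrt{-41840388583 + \left(150 + \sqrt{123}\right) 243} = \sqrt{-41840388583 + \left(36450 + 243 \sqrt{123}\right)} = \sqrt{-41840352133 + 243 \sqrt{123}}$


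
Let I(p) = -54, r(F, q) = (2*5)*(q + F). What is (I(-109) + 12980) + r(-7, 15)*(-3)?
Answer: 12686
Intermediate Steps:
r(F, q) = 10*F + 10*q (r(F, q) = 10*(F + q) = 10*F + 10*q)
(I(-109) + 12980) + r(-7, 15)*(-3) = (-54 + 12980) + (10*(-7) + 10*15)*(-3) = 12926 + (-70 + 150)*(-3) = 12926 + 80*(-3) = 12926 - 240 = 12686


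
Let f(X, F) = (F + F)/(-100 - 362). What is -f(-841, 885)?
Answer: 295/77 ≈ 3.8312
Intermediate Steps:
f(X, F) = -F/231 (f(X, F) = (2*F)/(-462) = (2*F)*(-1/462) = -F/231)
-f(-841, 885) = -(-1)*885/231 = -1*(-295/77) = 295/77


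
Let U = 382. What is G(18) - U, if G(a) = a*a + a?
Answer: -40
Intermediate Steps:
G(a) = a + a**2 (G(a) = a**2 + a = a + a**2)
G(18) - U = 18*(1 + 18) - 1*382 = 18*19 - 382 = 342 - 382 = -40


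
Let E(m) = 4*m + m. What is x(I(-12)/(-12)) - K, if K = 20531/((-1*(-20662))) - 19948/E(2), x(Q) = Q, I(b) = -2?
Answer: 308996027/154965 ≈ 1994.0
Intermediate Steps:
E(m) = 5*m
K = -205980133/103310 (K = 20531/((-1*(-20662))) - 19948/(5*2) = 20531/20662 - 19948/10 = 20531*(1/20662) - 19948*⅒ = 20531/20662 - 9974/5 = -205980133/103310 ≈ -1993.8)
x(I(-12)/(-12)) - K = -2/(-12) - 1*(-205980133/103310) = -2*(-1/12) + 205980133/103310 = ⅙ + 205980133/103310 = 308996027/154965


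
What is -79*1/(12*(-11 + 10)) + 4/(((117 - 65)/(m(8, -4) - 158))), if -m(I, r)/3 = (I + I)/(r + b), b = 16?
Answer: -917/156 ≈ -5.8782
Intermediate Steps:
m(I, r) = -6*I/(16 + r) (m(I, r) = -3*(I + I)/(r + 16) = -3*2*I/(16 + r) = -6*I/(16 + r))
-79*1/(12*(-11 + 10)) + 4/(((117 - 65)/(m(8, -4) - 158))) = -79*1/(12*(-11 + 10)) + 4/(((117 - 65)/(-6*8/(16 - 4) - 158))) = -79/(12*(-1)) + 4/((52/(-6*8/12 - 158))) = -79/(-12) + 4/((52/(-6*8*1/12 - 158))) = -79*(-1/12) + 4/((52/(-4 - 158))) = 79/12 + 4/((52/(-162))) = 79/12 + 4/((52*(-1/162))) = 79/12 + 4/(-26/81) = 79/12 + 4*(-81/26) = 79/12 - 162/13 = -917/156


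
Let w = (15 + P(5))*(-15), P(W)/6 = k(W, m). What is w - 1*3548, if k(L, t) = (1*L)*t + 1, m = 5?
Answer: -6113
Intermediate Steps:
k(L, t) = 1 + L*t (k(L, t) = L*t + 1 = 1 + L*t)
P(W) = 6 + 30*W (P(W) = 6*(1 + W*5) = 6*(1 + 5*W) = 6 + 30*W)
w = -2565 (w = (15 + (6 + 30*5))*(-15) = (15 + (6 + 150))*(-15) = (15 + 156)*(-15) = 171*(-15) = -2565)
w - 1*3548 = -2565 - 1*3548 = -2565 - 3548 = -6113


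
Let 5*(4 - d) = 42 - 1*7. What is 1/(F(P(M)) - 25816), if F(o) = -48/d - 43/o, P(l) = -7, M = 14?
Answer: -7/180557 ≈ -3.8769e-5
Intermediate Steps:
d = -3 (d = 4 - (42 - 1*7)/5 = 4 - (42 - 7)/5 = 4 - ⅕*35 = 4 - 7 = -3)
F(o) = 16 - 43/o (F(o) = -48/(-3) - 43/o = -48*(-⅓) - 43/o = 16 - 43/o)
1/(F(P(M)) - 25816) = 1/((16 - 43/(-7)) - 25816) = 1/((16 - 43*(-⅐)) - 25816) = 1/((16 + 43/7) - 25816) = 1/(155/7 - 25816) = 1/(-180557/7) = -7/180557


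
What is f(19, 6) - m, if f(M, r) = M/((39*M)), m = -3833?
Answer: 149488/39 ≈ 3833.0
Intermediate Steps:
f(M, r) = 1/39 (f(M, r) = M*(1/(39*M)) = 1/39)
f(19, 6) - m = 1/39 - 1*(-3833) = 1/39 + 3833 = 149488/39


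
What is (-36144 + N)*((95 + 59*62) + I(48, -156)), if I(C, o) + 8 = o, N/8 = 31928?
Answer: 786995920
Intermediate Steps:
N = 255424 (N = 8*31928 = 255424)
I(C, o) = -8 + o
(-36144 + N)*((95 + 59*62) + I(48, -156)) = (-36144 + 255424)*((95 + 59*62) + (-8 - 156)) = 219280*((95 + 3658) - 164) = 219280*(3753 - 164) = 219280*3589 = 786995920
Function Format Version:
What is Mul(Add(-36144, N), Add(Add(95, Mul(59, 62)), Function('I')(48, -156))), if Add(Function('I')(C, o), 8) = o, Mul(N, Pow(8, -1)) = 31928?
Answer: 786995920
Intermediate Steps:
N = 255424 (N = Mul(8, 31928) = 255424)
Function('I')(C, o) = Add(-8, o)
Mul(Add(-36144, N), Add(Add(95, Mul(59, 62)), Function('I')(48, -156))) = Mul(Add(-36144, 255424), Add(Add(95, Mul(59, 62)), Add(-8, -156))) = Mul(219280, Add(Add(95, 3658), -164)) = Mul(219280, Add(3753, -164)) = Mul(219280, 3589) = 786995920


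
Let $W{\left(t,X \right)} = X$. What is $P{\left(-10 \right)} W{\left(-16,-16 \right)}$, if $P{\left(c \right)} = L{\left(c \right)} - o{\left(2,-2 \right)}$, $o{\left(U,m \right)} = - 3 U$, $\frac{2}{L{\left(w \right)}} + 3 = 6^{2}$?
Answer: $- \frac{3200}{33} \approx -96.97$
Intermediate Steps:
$L{\left(w \right)} = \frac{2}{33}$ ($L{\left(w \right)} = \frac{2}{-3 + 6^{2}} = \frac{2}{-3 + 36} = \frac{2}{33}$)
$P{\left(c \right)} = \frac{200}{33}$ ($P{\left(c \right)} = \frac{2}{33} - \left(-3\right) 2 = \frac{2}{33} - -6 = \frac{2}{33} + 6 = \frac{200}{33}$)
$P{\left(-10 \right)} W{\left(-16,-16 \right)} = \frac{200}{33} \left(-16\right) = - \frac{3200}{33}$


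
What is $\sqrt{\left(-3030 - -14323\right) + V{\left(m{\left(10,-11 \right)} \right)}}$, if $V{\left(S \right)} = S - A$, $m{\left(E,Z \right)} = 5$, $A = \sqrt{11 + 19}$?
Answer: $\sqrt{11298 - \sqrt{30}} \approx 106.27$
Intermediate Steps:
$A = \sqrt{30} \approx 5.4772$
$V{\left(S \right)} = S - \sqrt{30}$
$\sqrt{\left(-3030 - -14323\right) + V{\left(m{\left(10,-11 \right)} \right)}} = \sqrt{\left(-3030 - -14323\right) + \left(5 - \sqrt{30}\right)} = \sqrt{\left(-3030 + 14323\right) + \left(5 - \sqrt{30}\right)} = \sqrt{11293 + \left(5 - \sqrt{30}\right)} = \sqrt{11298 - \sqrt{30}}$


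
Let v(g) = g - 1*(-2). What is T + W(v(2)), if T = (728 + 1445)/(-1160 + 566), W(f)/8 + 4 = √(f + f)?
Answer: -21181/594 + 16*√2 ≈ -13.031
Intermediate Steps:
v(g) = 2 + g (v(g) = g + 2 = 2 + g)
W(f) = -32 + 8*√2*√f (W(f) = -32 + 8*√(f + f) = -32 + 8*√(2*f) = -32 + 8*(√2*√f) = -32 + 8*√2*√f)
T = -2173/594 (T = 2173/(-594) = 2173*(-1/594) = -2173/594 ≈ -3.6582)
T + W(v(2)) = -2173/594 + (-32 + 8*√2*√(2 + 2)) = -2173/594 + (-32 + 8*√2*√4) = -2173/594 + (-32 + 8*√2*2) = -2173/594 + (-32 + 16*√2) = -21181/594 + 16*√2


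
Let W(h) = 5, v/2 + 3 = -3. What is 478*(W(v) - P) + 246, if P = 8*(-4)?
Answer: 17932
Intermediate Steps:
v = -12 (v = -6 + 2*(-3) = -6 - 6 = -12)
P = -32
478*(W(v) - P) + 246 = 478*(5 - 1*(-32)) + 246 = 478*(5 + 32) + 246 = 478*37 + 246 = 17686 + 246 = 17932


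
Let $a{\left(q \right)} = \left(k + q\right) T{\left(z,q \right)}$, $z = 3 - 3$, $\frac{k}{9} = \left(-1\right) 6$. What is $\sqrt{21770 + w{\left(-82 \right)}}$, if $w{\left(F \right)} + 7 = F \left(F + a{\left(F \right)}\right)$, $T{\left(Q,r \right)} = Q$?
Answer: $\sqrt{28487} \approx 168.78$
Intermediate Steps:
$k = -54$ ($k = 9 \left(\left(-1\right) 6\right) = 9 \left(-6\right) = -54$)
$z = 0$
$a{\left(q \right)} = 0$ ($a{\left(q \right)} = \left(-54 + q\right) 0 = 0$)
$w{\left(F \right)} = -7 + F^{2}$ ($w{\left(F \right)} = -7 + F \left(F + 0\right) = -7 + F F = -7 + F^{2}$)
$\sqrt{21770 + w{\left(-82 \right)}} = \sqrt{21770 - \left(7 - \left(-82\right)^{2}\right)} = \sqrt{21770 + \left(-7 + 6724\right)} = \sqrt{21770 + 6717} = \sqrt{28487}$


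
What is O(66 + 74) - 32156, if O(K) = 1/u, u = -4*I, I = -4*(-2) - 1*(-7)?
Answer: -1929361/60 ≈ -32156.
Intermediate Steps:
I = 15 (I = 8 + 7 = 15)
u = -60 (u = -4*15 = -60)
O(K) = -1/60 (O(K) = 1/(-60) = -1/60)
O(66 + 74) - 32156 = -1/60 - 32156 = -1929361/60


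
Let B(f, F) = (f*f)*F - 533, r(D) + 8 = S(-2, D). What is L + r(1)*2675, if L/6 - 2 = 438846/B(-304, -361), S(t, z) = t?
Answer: -297351582106/11120903 ≈ -26738.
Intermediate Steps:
r(D) = -10 (r(D) = -8 - 2 = -10)
B(f, F) = -533 + F*f**2 (B(f, F) = f**2*F - 533 = F*f**2 - 533 = -533 + F*f**2)
L = 132573144/11120903 (L = 12 + 6*(438846/(-533 - 361*(-304)**2)) = 12 + 6*(438846/(-533 - 361*92416)) = 12 + 6*(438846/(-533 - 33362176)) = 12 + 6*(438846/(-33362709)) = 12 + 6*(438846*(-1/33362709)) = 12 + 6*(-146282/11120903) = 12 - 877692/11120903 = 132573144/11120903 ≈ 11.921)
L + r(1)*2675 = 132573144/11120903 - 10*2675 = 132573144/11120903 - 26750 = -297351582106/11120903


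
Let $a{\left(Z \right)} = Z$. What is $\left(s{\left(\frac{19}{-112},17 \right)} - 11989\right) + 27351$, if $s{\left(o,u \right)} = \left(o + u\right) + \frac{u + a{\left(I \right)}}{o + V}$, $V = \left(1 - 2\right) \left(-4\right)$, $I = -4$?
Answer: $\frac{56852701}{3696} \approx 15382.0$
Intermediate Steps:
$V = 4$ ($V = \left(-1\right) \left(-4\right) = 4$)
$s{\left(o,u \right)} = o + u + \frac{-4 + u}{4 + o}$ ($s{\left(o,u \right)} = \left(o + u\right) + \frac{u - 4}{o + 4} = \left(o + u\right) + \frac{-4 + u}{4 + o} = o + u + \frac{-4 + u}{4 + o}$)
$\left(s{\left(\frac{19}{-112},17 \right)} - 11989\right) + 27351 = \left(\frac{-4 + \left(\frac{19}{-112}\right)^{2} + 4 \frac{19}{-112} + 5 \cdot 17 + \frac{19}{-112} \cdot 17}{4 + \frac{19}{-112}} - 11989\right) + 27351 = \left(\frac{-4 + \left(19 \left(- \frac{1}{112}\right)\right)^{2} + 4 \cdot 19 \left(- \frac{1}{112}\right) + 85 + 19 \left(- \frac{1}{112}\right) 17}{4 + 19 \left(- \frac{1}{112}\right)} - 11989\right) + 27351 = \left(\frac{-4 + \left(- \frac{19}{112}\right)^{2} + 4 \left(- \frac{19}{112}\right) + 85 - \frac{323}{112}}{4 - \frac{19}{112}} - 11989\right) + 27351 = \left(\frac{-4 + \frac{361}{12544} - \frac{19}{28} + 85 - \frac{323}{112}}{\frac{429}{112}} - 11989\right) + 27351 = \left(\frac{112}{429} \cdot \frac{971737}{12544} - 11989\right) + 27351 = \left(\frac{74749}{3696} - 11989\right) + 27351 = - \frac{44236595}{3696} + 27351 = \frac{56852701}{3696}$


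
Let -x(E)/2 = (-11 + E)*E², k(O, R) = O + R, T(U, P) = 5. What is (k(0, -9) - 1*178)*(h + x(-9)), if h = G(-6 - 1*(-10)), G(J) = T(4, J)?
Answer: -606815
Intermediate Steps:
G(J) = 5
h = 5
x(E) = -2*E²*(-11 + E) (x(E) = -2*(-11 + E)*E² = -2*E²*(-11 + E))
(k(0, -9) - 1*178)*(h + x(-9)) = ((0 - 9) - 1*178)*(5 + 2*(-9)²*(11 - 1*(-9))) = (-9 - 178)*(5 + 2*81*(11 + 9)) = -187*(5 + 2*81*20) = -187*(5 + 3240) = -187*3245 = -606815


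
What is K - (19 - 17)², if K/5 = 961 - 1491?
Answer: -2654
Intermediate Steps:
K = -2650 (K = 5*(961 - 1491) = 5*(-530) = -2650)
K - (19 - 17)² = -2650 - (19 - 17)² = -2650 - 1*2² = -2650 - 1*4 = -2650 - 4 = -2654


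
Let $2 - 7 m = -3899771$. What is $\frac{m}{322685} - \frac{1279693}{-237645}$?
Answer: $\frac{763465140904}{107358267555} \approx 7.1114$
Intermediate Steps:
$m = \frac{3899773}{7}$ ($m = \frac{2}{7} - - \frac{3899771}{7} = \frac{2}{7} + \frac{3899771}{7} = \frac{3899773}{7} \approx 5.5711 \cdot 10^{5}$)
$\frac{m}{322685} - \frac{1279693}{-237645} = \frac{3899773}{7 \cdot 322685} - \frac{1279693}{-237645} = \frac{3899773}{7} \cdot \frac{1}{322685} - - \frac{1279693}{237645} = \frac{3899773}{2258795} + \frac{1279693}{237645} = \frac{763465140904}{107358267555}$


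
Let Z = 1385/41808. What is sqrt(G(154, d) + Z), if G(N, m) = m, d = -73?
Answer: I*sqrt(7971215187)/10452 ≈ 8.5421*I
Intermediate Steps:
Z = 1385/41808 (Z = 1385*(1/41808) = 1385/41808 ≈ 0.033128)
sqrt(G(154, d) + Z) = sqrt(-73 + 1385/41808) = sqrt(-3050599/41808) = I*sqrt(7971215187)/10452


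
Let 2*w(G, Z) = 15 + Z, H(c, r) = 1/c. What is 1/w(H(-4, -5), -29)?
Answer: -1/7 ≈ -0.14286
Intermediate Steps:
w(G, Z) = 15/2 + Z/2 (w(G, Z) = (15 + Z)/2 = 15/2 + Z/2)
1/w(H(-4, -5), -29) = 1/(15/2 + (1/2)*(-29)) = 1/(15/2 - 29/2) = 1/(-7) = -1/7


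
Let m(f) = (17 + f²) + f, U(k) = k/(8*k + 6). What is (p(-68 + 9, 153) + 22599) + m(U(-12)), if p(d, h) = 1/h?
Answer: 9611867/425 ≈ 22616.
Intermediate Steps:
U(k) = k/(6 + 8*k)
m(f) = 17 + f + f²
(p(-68 + 9, 153) + 22599) + m(U(-12)) = (1/153 + 22599) + (17 + (½)*(-12)/(3 + 4*(-12)) + ((½)*(-12)/(3 + 4*(-12)))²) = (1/153 + 22599) + (17 + (½)*(-12)/(3 - 48) + ((½)*(-12)/(3 - 48))²) = 3457648/153 + (17 + (½)*(-12)/(-45) + ((½)*(-12)/(-45))²) = 3457648/153 + (17 + (½)*(-12)*(-1/45) + ((½)*(-12)*(-1/45))²) = 3457648/153 + (17 + 2/15 + (2/15)²) = 3457648/153 + (17 + 2/15 + 4/225) = 3457648/153 + 3859/225 = 9611867/425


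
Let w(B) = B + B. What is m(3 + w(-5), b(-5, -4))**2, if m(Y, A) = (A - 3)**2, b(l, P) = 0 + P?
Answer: 2401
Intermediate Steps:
w(B) = 2*B
b(l, P) = P
m(Y, A) = (-3 + A)**2
m(3 + w(-5), b(-5, -4))**2 = ((-3 - 4)**2)**2 = ((-7)**2)**2 = 49**2 = 2401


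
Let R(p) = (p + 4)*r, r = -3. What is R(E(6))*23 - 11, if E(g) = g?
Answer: -701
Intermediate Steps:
R(p) = -12 - 3*p (R(p) = (p + 4)*(-3) = (4 + p)*(-3) = -12 - 3*p)
R(E(6))*23 - 11 = (-12 - 3*6)*23 - 11 = (-12 - 18)*23 - 11 = -30*23 - 11 = -690 - 11 = -701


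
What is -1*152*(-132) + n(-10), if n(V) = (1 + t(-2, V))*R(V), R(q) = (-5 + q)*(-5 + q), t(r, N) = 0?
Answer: 20289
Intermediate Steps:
R(q) = (-5 + q)²
n(V) = (-5 + V)² (n(V) = (1 + 0)*(-5 + V)² = 1*(-5 + V)² = (-5 + V)²)
-1*152*(-132) + n(-10) = -1*152*(-132) + (-5 - 10)² = -152*(-132) + (-15)² = 20064 + 225 = 20289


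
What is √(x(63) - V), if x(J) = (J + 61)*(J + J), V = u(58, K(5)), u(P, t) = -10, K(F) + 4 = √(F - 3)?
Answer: √15634 ≈ 125.04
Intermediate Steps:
K(F) = -4 + √(-3 + F) (K(F) = -4 + √(F - 3) = -4 + √(-3 + F))
V = -10
x(J) = 2*J*(61 + J) (x(J) = (61 + J)*(2*J) = 2*J*(61 + J))
√(x(63) - V) = √(2*63*(61 + 63) - 1*(-10)) = √(2*63*124 + 10) = √(15624 + 10) = √15634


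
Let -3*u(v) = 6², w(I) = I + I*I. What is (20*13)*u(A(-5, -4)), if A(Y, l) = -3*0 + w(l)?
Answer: -3120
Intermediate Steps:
w(I) = I + I²
A(Y, l) = l*(1 + l) (A(Y, l) = -3*0 + l*(1 + l) = 0 + l*(1 + l) = l*(1 + l))
u(v) = -12 (u(v) = -⅓*6² = -⅓*36 = -12)
(20*13)*u(A(-5, -4)) = (20*13)*(-12) = 260*(-12) = -3120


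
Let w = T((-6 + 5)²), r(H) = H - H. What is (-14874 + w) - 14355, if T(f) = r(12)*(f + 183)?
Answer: -29229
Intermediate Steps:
r(H) = 0
T(f) = 0 (T(f) = 0*(f + 183) = 0*(183 + f) = 0)
w = 0
(-14874 + w) - 14355 = (-14874 + 0) - 14355 = -14874 - 14355 = -29229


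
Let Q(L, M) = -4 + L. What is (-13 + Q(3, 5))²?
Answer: 196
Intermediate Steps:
(-13 + Q(3, 5))² = (-13 + (-4 + 3))² = (-13 - 1)² = (-14)² = 196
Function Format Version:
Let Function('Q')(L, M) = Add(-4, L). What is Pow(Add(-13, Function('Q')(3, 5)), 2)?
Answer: 196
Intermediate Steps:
Pow(Add(-13, Function('Q')(3, 5)), 2) = Pow(Add(-13, Add(-4, 3)), 2) = Pow(Add(-13, -1), 2) = Pow(-14, 2) = 196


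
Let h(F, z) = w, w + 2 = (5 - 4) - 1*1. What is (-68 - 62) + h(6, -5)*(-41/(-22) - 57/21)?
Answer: -9879/77 ≈ -128.30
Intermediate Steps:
w = -2 (w = -2 + ((5 - 4) - 1*1) = -2 + (1 - 1) = -2 + 0 = -2)
h(F, z) = -2
(-68 - 62) + h(6, -5)*(-41/(-22) - 57/21) = (-68 - 62) - 2*(-41/(-22) - 57/21) = -130 - 2*(-41*(-1/22) - 57*1/21) = -130 - 2*(41/22 - 19/7) = -130 - 2*(-131/154) = -130 + 131/77 = -9879/77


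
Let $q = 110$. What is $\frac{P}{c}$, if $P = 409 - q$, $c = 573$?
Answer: $\frac{299}{573} \approx 0.52182$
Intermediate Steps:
$P = 299$ ($P = 409 - 110 = 299$)
$\frac{P}{c} = \frac{299}{573}$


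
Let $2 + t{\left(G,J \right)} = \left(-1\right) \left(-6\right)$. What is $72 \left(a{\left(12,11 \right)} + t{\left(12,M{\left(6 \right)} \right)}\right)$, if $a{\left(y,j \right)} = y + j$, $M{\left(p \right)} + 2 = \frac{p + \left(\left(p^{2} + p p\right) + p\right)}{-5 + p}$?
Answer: $1944$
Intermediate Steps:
$M{\left(p \right)} = -2 + \frac{2 p + 2 p^{2}}{-5 + p}$ ($M{\left(p \right)} = -2 + \frac{p + \left(\left(p^{2} + p p\right) + p\right)}{-5 + p} = -2 + \frac{p + \left(\left(p^{2} + p^{2}\right) + p\right)}{-5 + p} = -2 + \frac{p + \left(2 p^{2} + p\right)}{-5 + p} = -2 + \frac{p + \left(p + 2 p^{2}\right)}{-5 + p} = -2 + \frac{2 p + 2 p^{2}}{-5 + p}$)
$a{\left(y,j \right)} = j + y$
$t{\left(G,J \right)} = 4$ ($t{\left(G,J \right)} = -2 - -6 = -2 + 6 = 4$)
$72 \left(a{\left(12,11 \right)} + t{\left(12,M{\left(6 \right)} \right)}\right) = 72 \left(\left(11 + 12\right) + 4\right) = 72 \left(23 + 4\right) = 72 \cdot 27 = 1944$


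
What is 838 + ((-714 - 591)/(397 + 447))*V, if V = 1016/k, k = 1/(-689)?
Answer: 228559648/211 ≈ 1.0832e+6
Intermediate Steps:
k = -1/689 ≈ -0.0014514
V = -700024 (V = 1016/(-1/689) = 1016*(-689) = -700024)
838 + ((-714 - 591)/(397 + 447))*V = 838 + ((-714 - 591)/(397 + 447))*(-700024) = 838 - 1305/844*(-700024) = 838 + 228382830/211 = 228559648/211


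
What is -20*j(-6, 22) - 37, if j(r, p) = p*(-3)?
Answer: 1283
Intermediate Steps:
j(r, p) = -3*p
-20*j(-6, 22) - 37 = -(-60)*22 - 37 = -20*(-66) - 37 = 1320 - 37 = 1283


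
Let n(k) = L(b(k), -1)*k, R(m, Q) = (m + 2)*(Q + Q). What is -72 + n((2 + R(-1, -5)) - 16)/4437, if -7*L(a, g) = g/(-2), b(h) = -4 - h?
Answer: -745412/10353 ≈ -72.000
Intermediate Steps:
R(m, Q) = 2*Q*(2 + m) (R(m, Q) = (2 + m)*(2*Q) = 2*Q*(2 + m))
L(a, g) = g/14 (L(a, g) = -g/(7*(-2)) = -g*(-1)/(7*2) = -(-1)*g/14 = g/14)
n(k) = -k/14 (n(k) = ((1/14)*(-1))*k = -k/14)
-72 + n((2 + R(-1, -5)) - 16)/4437 = -72 - ((2 + 2*(-5)*(2 - 1)) - 16)/14/4437 = -72 - ((2 + 2*(-5)*1) - 16)/14*(1/4437) = -72 - ((2 - 10) - 16)/14*(1/4437) = -72 - (-8 - 16)/14*(1/4437) = -72 - 1/14*(-24)*(1/4437) = -72 + (12/7)*(1/4437) = -72 + 4/10353 = -745412/10353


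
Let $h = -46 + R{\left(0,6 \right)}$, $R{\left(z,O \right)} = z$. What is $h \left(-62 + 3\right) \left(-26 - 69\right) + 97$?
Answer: $-257733$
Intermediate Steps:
$h = -46$ ($h = -46 + 0 = -46$)
$h \left(-62 + 3\right) \left(-26 - 69\right) + 97 = - 46 \left(-62 + 3\right) \left(-26 - 69\right) + 97 = - 46 \left(\left(-59\right) \left(-95\right)\right) + 97 = \left(-46\right) 5605 + 97 = -257830 + 97 = -257733$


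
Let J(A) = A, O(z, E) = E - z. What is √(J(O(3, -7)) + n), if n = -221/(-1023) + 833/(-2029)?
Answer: 2*I*√10980496375035/2075667 ≈ 3.1929*I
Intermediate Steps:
n = -403750/2075667 (n = -221*(-1/1023) + 833*(-1/2029) = 221/1023 - 833/2029 = -403750/2075667 ≈ -0.19452)
√(J(O(3, -7)) + n) = √((-7 - 1*3) - 403750/2075667) = √((-7 - 3) - 403750/2075667) = √(-10 - 403750/2075667) = √(-21160420/2075667) = 2*I*√10980496375035/2075667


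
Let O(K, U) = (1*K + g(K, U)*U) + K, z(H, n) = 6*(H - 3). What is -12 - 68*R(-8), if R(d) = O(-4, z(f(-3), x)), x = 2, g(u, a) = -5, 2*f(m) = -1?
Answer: -6608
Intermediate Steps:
f(m) = -½ (f(m) = (½)*(-1) = -½)
z(H, n) = -18 + 6*H (z(H, n) = 6*(-3 + H) = -18 + 6*H)
O(K, U) = -5*U + 2*K (O(K, U) = (1*K - 5*U) + K = (K - 5*U) + K = -5*U + 2*K)
R(d) = 97 (R(d) = -5*(-18 + 6*(-½)) + 2*(-4) = -5*(-18 - 3) - 8 = -5*(-21) - 8 = 105 - 8 = 97)
-12 - 68*R(-8) = -12 - 68*97 = -12 - 6596 = -6608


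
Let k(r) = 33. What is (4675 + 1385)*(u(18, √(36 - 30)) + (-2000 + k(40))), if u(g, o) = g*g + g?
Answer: -9847500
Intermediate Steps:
u(g, o) = g + g² (u(g, o) = g² + g = g + g²)
(4675 + 1385)*(u(18, √(36 - 30)) + (-2000 + k(40))) = (4675 + 1385)*(18*(1 + 18) + (-2000 + 33)) = 6060*(18*19 - 1967) = 6060*(342 - 1967) = 6060*(-1625) = -9847500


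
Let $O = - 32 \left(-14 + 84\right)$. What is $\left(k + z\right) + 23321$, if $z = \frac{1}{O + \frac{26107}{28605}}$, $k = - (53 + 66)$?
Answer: $\frac{1486067027181}{64049093} \approx 23202.0$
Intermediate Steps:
$O = -2240$ ($O = \left(-32\right) 70 = -2240$)
$k = -119$ ($k = \left(-1\right) 119 = -119$)
$z = - \frac{28605}{64049093}$ ($z = \frac{1}{-2240 + \frac{26107}{28605}} = \frac{1}{- \frac{64049093}{28605}} = - \frac{28605}{64049093} \approx -0.00044661$)
$\left(k + z\right) + 23321 = \left(-119 - \frac{28605}{64049093}\right) + 23321 = - \frac{7621870672}{64049093} + 23321 = \frac{1486067027181}{64049093}$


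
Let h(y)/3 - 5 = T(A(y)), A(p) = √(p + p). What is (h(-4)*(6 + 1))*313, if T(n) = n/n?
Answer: 39438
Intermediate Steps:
A(p) = √2*√p (A(p) = √(2*p) = √2*√p)
T(n) = 1
h(y) = 18 (h(y) = 15 + 3*1 = 15 + 3 = 18)
(h(-4)*(6 + 1))*313 = (18*(6 + 1))*313 = (18*7)*313 = 126*313 = 39438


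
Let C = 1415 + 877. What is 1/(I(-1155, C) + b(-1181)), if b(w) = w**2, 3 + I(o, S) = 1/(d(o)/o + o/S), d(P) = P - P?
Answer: 385/536981066 ≈ 7.1697e-7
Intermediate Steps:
d(P) = 0
C = 2292
I(o, S) = -3 + S/o (I(o, S) = -3 + 1/(0/o + o/S) = -3 + 1/(0 + o/S) = -3 + 1/(o/S) = -3 + S/o)
1/(I(-1155, C) + b(-1181)) = 1/((-3 + 2292/(-1155)) + (-1181)**2) = 1/((-3 + 2292*(-1/1155)) + 1394761) = 1/((-3 - 764/385) + 1394761) = 1/(-1919/385 + 1394761) = 1/(536981066/385) = 385/536981066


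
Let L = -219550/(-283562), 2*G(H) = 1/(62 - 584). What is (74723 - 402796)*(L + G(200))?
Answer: -1294907739803/5104116 ≈ -2.5370e+5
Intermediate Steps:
G(H) = -1/1044 (G(H) = 1/(2*(62 - 584)) = (1/2)/(-522) = (1/2)*(-1/522) = -1/1044)
L = 109775/141781 (L = -219550*(-1/283562) = 109775/141781 ≈ 0.77426)
(74723 - 402796)*(L + G(200)) = (74723 - 402796)*(109775/141781 - 1/1044) = -328073*3947011/5104116 = -1294907739803/5104116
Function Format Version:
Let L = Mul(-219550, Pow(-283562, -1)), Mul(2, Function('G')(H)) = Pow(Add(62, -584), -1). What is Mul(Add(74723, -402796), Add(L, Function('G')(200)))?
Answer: Rational(-1294907739803, 5104116) ≈ -2.5370e+5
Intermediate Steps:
Function('G')(H) = Rational(-1, 1044) (Function('G')(H) = Mul(Rational(1, 2), Pow(Add(62, -584), -1)) = Mul(Rational(1, 2), Pow(-522, -1)) = Mul(Rational(1, 2), Rational(-1, 522)) = Rational(-1, 1044))
L = Rational(109775, 141781) (L = Mul(-219550, Rational(-1, 283562)) = Rational(109775, 141781) ≈ 0.77426)
Mul(Add(74723, -402796), Add(L, Function('G')(200))) = Mul(Add(74723, -402796), Add(Rational(109775, 141781), Rational(-1, 1044))) = Mul(-328073, Rational(3947011, 5104116)) = Rational(-1294907739803, 5104116)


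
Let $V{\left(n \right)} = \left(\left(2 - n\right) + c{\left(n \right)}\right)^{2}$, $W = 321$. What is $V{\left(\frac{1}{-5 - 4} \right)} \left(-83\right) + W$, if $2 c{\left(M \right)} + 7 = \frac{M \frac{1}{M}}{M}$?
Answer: $- \frac{207146}{81} \approx -2557.4$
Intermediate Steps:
$c{\left(M \right)} = - \frac{7}{2} + \frac{1}{2 M}$ ($c{\left(M \right)} = - \frac{7}{2} + \frac{\frac{M}{M} \frac{1}{M}}{2} = - \frac{7}{2} + \frac{1 \frac{1}{M}}{2} = - \frac{7}{2} + \frac{1}{2 M}$)
$V{\left(n \right)} = \left(2 - n + \frac{1 - 7 n}{2 n}\right)^{2}$ ($V{\left(n \right)} = \left(\left(2 - n\right) + \frac{1 - 7 n}{2 n}\right)^{2} = \left(2 - n + \frac{1 - 7 n}{2 n}\right)^{2}$)
$V{\left(\frac{1}{-5 - 4} \right)} \left(-83\right) + W = \frac{\left(-1 + 2 \left(\frac{1}{-5 - 4}\right)^{2} + \frac{3}{-5 - 4}\right)^{2}}{4 \frac{1}{\left(-5 - 4\right)^{2}}} \left(-83\right) + 321 = \frac{\left(-1 + 2 \left(\frac{1}{-9}\right)^{2} + \frac{3}{-9}\right)^{2}}{4 \cdot \frac{1}{81}} \left(-83\right) + 321 = \frac{\left(-1 + 2 \left(- \frac{1}{9}\right)^{2} + 3 \left(- \frac{1}{9}\right)\right)^{2}}{4 \cdot \frac{1}{81}} \left(-83\right) + 321 = \frac{1}{4} \cdot 81 \left(-1 + 2 \cdot \frac{1}{81} - \frac{1}{3}\right)^{2} \left(-83\right) + 321 = \frac{1}{4} \cdot 81 \left(-1 + \frac{2}{81} - \frac{1}{3}\right)^{2} \left(-83\right) + 321 = \frac{1}{4} \cdot 81 \left(- \frac{106}{81}\right)^{2} \left(-83\right) + 321 = \frac{1}{4} \cdot 81 \cdot \frac{11236}{6561} \left(-83\right) + 321 = \frac{2809}{81} \left(-83\right) + 321 = - \frac{233147}{81} + 321 = - \frac{207146}{81}$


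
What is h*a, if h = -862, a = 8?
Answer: -6896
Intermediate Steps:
h*a = -862*8 = -6896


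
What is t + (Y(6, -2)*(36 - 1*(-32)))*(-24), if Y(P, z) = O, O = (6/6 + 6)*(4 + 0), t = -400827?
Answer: -446523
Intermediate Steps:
O = 28 (O = (6*(1/6) + 6)*4 = (1 + 6)*4 = 7*4 = 28)
Y(P, z) = 28
t + (Y(6, -2)*(36 - 1*(-32)))*(-24) = -400827 + (28*(36 - 1*(-32)))*(-24) = -400827 + (28*(36 + 32))*(-24) = -400827 + (28*68)*(-24) = -400827 + 1904*(-24) = -400827 - 45696 = -446523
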